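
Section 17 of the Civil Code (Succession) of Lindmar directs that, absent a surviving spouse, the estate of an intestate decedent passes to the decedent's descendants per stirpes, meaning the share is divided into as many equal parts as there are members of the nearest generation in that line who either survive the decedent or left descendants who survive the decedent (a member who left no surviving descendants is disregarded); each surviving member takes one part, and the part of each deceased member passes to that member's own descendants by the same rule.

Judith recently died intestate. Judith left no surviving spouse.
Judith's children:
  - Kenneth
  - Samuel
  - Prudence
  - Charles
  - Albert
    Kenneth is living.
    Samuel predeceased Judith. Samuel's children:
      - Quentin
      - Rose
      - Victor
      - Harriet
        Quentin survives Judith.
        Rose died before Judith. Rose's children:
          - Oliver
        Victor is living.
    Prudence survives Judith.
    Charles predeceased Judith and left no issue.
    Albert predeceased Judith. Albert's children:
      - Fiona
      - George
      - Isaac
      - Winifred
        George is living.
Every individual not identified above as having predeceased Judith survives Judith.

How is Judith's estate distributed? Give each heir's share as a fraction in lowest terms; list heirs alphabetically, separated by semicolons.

There is no surviving spouse, so the entire estate passes to Judith's descendants per stirpes.
Charles left no surviving issue, so that branch lapses and is disregarded.
The estate is divided into 4 equal shares of 1/4 among Kenneth, Samuel, Prudence, Albert.
Kenneth is living and takes 1/4.
Samuel predeceased; the 1/4 allotted to Samuel's branch passes to Samuel's issue by representation.
The 1/4 is divided into 4 equal shares of 1/16 among Quentin, Rose, Victor, Harriet.
Quentin is living and takes 1/16.
Rose predeceased; the 1/16 allotted to Rose's branch passes to Rose's issue by representation.
Oliver is the sole taker at this level and receives the full 1/16.
Victor is living and takes 1/16.
Harriet is living and takes 1/16.
Prudence is living and takes 1/4.
Albert predeceased; the 1/4 allotted to Albert's branch passes to Albert's issue by representation.
The 1/4 is divided into 4 equal shares of 1/16 among Fiona, George, Isaac, Winifred.
Fiona is living and takes 1/16.
George is living and takes 1/16.
Isaac is living and takes 1/16.
Winifred is living and takes 1/16.

Fiona 1/16; George 1/16; Harriet 1/16; Isaac 1/16; Kenneth 1/4; Oliver 1/16; Prudence 1/4; Quentin 1/16; Victor 1/16; Winifred 1/16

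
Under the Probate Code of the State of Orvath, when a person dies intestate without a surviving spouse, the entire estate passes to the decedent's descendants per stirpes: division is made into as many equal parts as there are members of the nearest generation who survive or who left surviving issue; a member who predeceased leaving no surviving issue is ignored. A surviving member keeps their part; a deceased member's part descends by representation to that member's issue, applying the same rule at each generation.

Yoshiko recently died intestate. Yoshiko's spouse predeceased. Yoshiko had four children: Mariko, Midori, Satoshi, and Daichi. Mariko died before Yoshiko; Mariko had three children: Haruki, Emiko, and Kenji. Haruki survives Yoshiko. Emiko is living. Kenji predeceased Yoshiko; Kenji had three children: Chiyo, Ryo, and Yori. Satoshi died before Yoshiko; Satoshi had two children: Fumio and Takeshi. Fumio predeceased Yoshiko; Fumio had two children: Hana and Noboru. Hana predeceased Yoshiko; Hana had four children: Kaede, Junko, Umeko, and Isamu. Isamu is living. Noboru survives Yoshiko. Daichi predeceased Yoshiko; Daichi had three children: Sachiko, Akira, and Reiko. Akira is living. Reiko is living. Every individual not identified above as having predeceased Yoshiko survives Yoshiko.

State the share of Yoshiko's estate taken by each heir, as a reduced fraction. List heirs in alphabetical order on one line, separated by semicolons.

Akira 1/12; Chiyo 1/36; Emiko 1/12; Haruki 1/12; Isamu 1/64; Junko 1/64; Kaede 1/64; Midori 1/4; Noboru 1/16; Reiko 1/12; Ryo 1/36; Sachiko 1/12; Takeshi 1/8; Umeko 1/64; Yori 1/36

There is no surviving spouse, so the entire estate passes to Yoshiko's descendants per stirpes.
The estate is divided into 4 equal shares of 1/4 among Mariko, Midori, Satoshi, Daichi.
Mariko predeceased; the 1/4 allotted to Mariko's branch passes to Mariko's issue by representation.
The 1/4 is divided into 3 equal shares of 1/12 among Haruki, Emiko, Kenji.
Haruki is living and takes 1/12.
Emiko is living and takes 1/12.
Kenji predeceased; the 1/12 allotted to Kenji's branch passes to Kenji's issue by representation.
The 1/12 is divided into 3 equal shares of 1/36 among Chiyo, Ryo, Yori.
Chiyo is living and takes 1/36.
Ryo is living and takes 1/36.
Yori is living and takes 1/36.
Midori is living and takes 1/4.
Satoshi predeceased; the 1/4 allotted to Satoshi's branch passes to Satoshi's issue by representation.
The 1/4 is divided into 2 equal shares of 1/8 among Fumio, Takeshi.
Fumio predeceased; the 1/8 allotted to Fumio's branch passes to Fumio's issue by representation.
The 1/8 is divided into 2 equal shares of 1/16 among Hana, Noboru.
Hana predeceased; the 1/16 allotted to Hana's branch passes to Hana's issue by representation.
The 1/16 is divided into 4 equal shares of 1/64 among Kaede, Junko, Umeko, Isamu.
Kaede is living and takes 1/64.
Junko is living and takes 1/64.
Umeko is living and takes 1/64.
Isamu is living and takes 1/64.
Noboru is living and takes 1/16.
Takeshi is living and takes 1/8.
Daichi predeceased; the 1/4 allotted to Daichi's branch passes to Daichi's issue by representation.
The 1/4 is divided into 3 equal shares of 1/12 among Sachiko, Akira, Reiko.
Sachiko is living and takes 1/12.
Akira is living and takes 1/12.
Reiko is living and takes 1/12.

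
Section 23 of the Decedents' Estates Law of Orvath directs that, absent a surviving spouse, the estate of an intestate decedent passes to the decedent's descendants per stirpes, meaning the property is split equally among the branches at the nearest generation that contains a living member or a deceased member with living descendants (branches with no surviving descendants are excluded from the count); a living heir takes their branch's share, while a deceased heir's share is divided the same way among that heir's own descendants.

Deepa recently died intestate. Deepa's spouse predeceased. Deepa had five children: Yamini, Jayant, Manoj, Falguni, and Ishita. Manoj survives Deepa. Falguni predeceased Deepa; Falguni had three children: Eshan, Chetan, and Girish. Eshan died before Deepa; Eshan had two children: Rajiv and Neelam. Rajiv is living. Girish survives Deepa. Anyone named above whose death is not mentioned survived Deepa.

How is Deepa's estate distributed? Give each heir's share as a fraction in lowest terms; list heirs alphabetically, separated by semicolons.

Chetan 1/15; Girish 1/15; Ishita 1/5; Jayant 1/5; Manoj 1/5; Neelam 1/30; Rajiv 1/30; Yamini 1/5

There is no surviving spouse, so the entire estate passes to Deepa's descendants per stirpes.
The estate is divided into 5 equal shares of 1/5 among Yamini, Jayant, Manoj, Falguni, Ishita.
Yamini is living and takes 1/5.
Jayant is living and takes 1/5.
Manoj is living and takes 1/5.
Falguni predeceased; the 1/5 allotted to Falguni's branch passes to Falguni's issue by representation.
The 1/5 is divided into 3 equal shares of 1/15 among Eshan, Chetan, Girish.
Eshan predeceased; the 1/15 allotted to Eshan's branch passes to Eshan's issue by representation.
The 1/15 is divided into 2 equal shares of 1/30 among Rajiv, Neelam.
Rajiv is living and takes 1/30.
Neelam is living and takes 1/30.
Chetan is living and takes 1/15.
Girish is living and takes 1/15.
Ishita is living and takes 1/5.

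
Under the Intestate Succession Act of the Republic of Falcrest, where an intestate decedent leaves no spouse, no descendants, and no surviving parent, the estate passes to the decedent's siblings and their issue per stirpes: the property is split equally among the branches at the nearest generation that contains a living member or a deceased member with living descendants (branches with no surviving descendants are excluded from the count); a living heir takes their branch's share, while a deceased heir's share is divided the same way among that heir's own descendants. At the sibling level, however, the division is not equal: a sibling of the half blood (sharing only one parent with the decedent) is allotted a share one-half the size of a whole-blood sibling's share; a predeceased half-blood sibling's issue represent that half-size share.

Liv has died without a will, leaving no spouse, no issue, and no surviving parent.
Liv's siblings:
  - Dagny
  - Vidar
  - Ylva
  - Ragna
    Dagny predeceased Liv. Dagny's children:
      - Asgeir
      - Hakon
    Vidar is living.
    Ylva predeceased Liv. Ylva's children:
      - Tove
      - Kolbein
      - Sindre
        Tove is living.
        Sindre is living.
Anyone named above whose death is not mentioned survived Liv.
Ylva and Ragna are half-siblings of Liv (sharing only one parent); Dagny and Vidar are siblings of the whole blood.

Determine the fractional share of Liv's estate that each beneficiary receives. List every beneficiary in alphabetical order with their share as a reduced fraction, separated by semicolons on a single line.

No spouse, descendants, or parent survives, so the estate passes to Liv's siblings per stirpes.
Half-blood siblings count for one-half the weight of whole-blood siblings at the initial division.
Dividing 1 in proportion to weights (total weight 3): Dagny (weight 1) → 1/3; Vidar (weight 1) → 1/3; Ylva (weight 1/2) → 1/6; Ragna (weight 1/2) → 1/6.
Dagny predeceased; the 1/3 allotted to Dagny's branch passes to Dagny's issue by representation.
The 1/3 is divided into 2 equal shares of 1/6 among Asgeir, Hakon.
Asgeir is living and takes 1/6.
Hakon is living and takes 1/6.
Vidar is living and takes 1/3.
Ylva predeceased; the 1/6 allotted to Ylva's branch passes to Ylva's issue by representation.
The 1/6 is divided into 3 equal shares of 1/18 among Tove, Kolbein, Sindre.
Tove is living and takes 1/18.
Kolbein is living and takes 1/18.
Sindre is living and takes 1/18.
Ragna is living and takes 1/6.

Asgeir 1/6; Hakon 1/6; Kolbein 1/18; Ragna 1/6; Sindre 1/18; Tove 1/18; Vidar 1/3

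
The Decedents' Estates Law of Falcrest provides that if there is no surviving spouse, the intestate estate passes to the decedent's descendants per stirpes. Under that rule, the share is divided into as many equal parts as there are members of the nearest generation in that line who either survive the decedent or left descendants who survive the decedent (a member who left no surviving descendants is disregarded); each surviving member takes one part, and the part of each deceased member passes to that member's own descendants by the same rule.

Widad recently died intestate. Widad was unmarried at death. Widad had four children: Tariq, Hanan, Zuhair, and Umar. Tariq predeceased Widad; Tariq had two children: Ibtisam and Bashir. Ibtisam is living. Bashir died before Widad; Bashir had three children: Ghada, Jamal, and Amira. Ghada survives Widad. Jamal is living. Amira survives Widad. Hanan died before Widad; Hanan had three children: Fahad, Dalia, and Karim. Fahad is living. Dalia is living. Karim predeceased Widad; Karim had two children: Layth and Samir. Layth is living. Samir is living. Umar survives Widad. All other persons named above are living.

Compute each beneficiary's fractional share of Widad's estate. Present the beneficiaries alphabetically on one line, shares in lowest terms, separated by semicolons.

There is no surviving spouse, so the entire estate passes to Widad's descendants per stirpes.
The estate is divided into 4 equal shares of 1/4 among Tariq, Hanan, Zuhair, Umar.
Tariq predeceased; the 1/4 allotted to Tariq's branch passes to Tariq's issue by representation.
The 1/4 is divided into 2 equal shares of 1/8 among Ibtisam, Bashir.
Ibtisam is living and takes 1/8.
Bashir predeceased; the 1/8 allotted to Bashir's branch passes to Bashir's issue by representation.
The 1/8 is divided into 3 equal shares of 1/24 among Ghada, Jamal, Amira.
Ghada is living and takes 1/24.
Jamal is living and takes 1/24.
Amira is living and takes 1/24.
Hanan predeceased; the 1/4 allotted to Hanan's branch passes to Hanan's issue by representation.
The 1/4 is divided into 3 equal shares of 1/12 among Fahad, Dalia, Karim.
Fahad is living and takes 1/12.
Dalia is living and takes 1/12.
Karim predeceased; the 1/12 allotted to Karim's branch passes to Karim's issue by representation.
The 1/12 is divided into 2 equal shares of 1/24 among Layth, Samir.
Layth is living and takes 1/24.
Samir is living and takes 1/24.
Zuhair is living and takes 1/4.
Umar is living and takes 1/4.

Amira 1/24; Dalia 1/12; Fahad 1/12; Ghada 1/24; Ibtisam 1/8; Jamal 1/24; Layth 1/24; Samir 1/24; Umar 1/4; Zuhair 1/4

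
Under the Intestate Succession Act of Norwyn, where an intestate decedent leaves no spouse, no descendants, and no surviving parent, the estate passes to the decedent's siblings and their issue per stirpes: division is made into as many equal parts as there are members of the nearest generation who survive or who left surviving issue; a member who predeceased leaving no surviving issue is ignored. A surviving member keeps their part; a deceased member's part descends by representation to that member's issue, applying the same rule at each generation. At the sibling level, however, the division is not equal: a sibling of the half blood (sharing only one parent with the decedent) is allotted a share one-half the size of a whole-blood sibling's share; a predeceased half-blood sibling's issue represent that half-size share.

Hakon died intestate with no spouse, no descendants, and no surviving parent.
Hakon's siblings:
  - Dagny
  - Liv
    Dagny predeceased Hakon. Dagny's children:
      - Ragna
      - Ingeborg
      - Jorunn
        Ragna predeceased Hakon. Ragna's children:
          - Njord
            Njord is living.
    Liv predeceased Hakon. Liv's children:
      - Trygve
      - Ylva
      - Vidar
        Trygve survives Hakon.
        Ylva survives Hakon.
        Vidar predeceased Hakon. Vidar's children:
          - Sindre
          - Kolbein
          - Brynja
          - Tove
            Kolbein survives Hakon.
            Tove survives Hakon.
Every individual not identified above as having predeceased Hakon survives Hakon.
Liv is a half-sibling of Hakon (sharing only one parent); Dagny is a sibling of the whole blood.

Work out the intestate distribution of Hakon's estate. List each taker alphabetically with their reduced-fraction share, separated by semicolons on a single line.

No spouse, descendants, or parent survives, so the estate passes to Hakon's siblings per stirpes.
Half-blood siblings count for one-half the weight of whole-blood siblings at the initial division.
Dividing 1 in proportion to weights (total weight 3/2): Dagny (weight 1) → 2/3; Liv (weight 1/2) → 1/3.
Dagny predeceased; the 2/3 allotted to Dagny's branch passes to Dagny's issue by representation.
The 2/3 is divided into 3 equal shares of 2/9 among Ragna, Ingeborg, Jorunn.
Ragna predeceased; the 2/9 allotted to Ragna's branch passes to Ragna's issue by representation.
Njord is the sole taker at this level and receives the full 2/9.
Ingeborg is living and takes 2/9.
Jorunn is living and takes 2/9.
Liv predeceased; the 1/3 allotted to Liv's branch passes to Liv's issue by representation.
The 1/3 is divided into 3 equal shares of 1/9 among Trygve, Ylva, Vidar.
Trygve is living and takes 1/9.
Ylva is living and takes 1/9.
Vidar predeceased; the 1/9 allotted to Vidar's branch passes to Vidar's issue by representation.
The 1/9 is divided into 4 equal shares of 1/36 among Sindre, Kolbein, Brynja, Tove.
Sindre is living and takes 1/36.
Kolbein is living and takes 1/36.
Brynja is living and takes 1/36.
Tove is living and takes 1/36.

Brynja 1/36; Ingeborg 2/9; Jorunn 2/9; Kolbein 1/36; Njord 2/9; Sindre 1/36; Tove 1/36; Trygve 1/9; Ylva 1/9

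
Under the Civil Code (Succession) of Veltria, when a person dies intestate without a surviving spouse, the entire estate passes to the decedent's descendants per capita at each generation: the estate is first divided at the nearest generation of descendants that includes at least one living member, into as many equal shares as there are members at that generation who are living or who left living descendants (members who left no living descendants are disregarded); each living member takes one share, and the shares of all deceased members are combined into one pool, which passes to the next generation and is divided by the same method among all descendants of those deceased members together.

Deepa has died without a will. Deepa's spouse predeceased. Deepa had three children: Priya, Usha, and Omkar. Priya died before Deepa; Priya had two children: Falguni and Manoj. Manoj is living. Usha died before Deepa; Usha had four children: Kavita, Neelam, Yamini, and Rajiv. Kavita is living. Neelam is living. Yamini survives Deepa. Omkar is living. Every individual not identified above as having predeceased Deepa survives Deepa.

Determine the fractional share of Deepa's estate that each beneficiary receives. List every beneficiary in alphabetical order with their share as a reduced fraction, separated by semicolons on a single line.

Falguni 1/9; Kavita 1/9; Manoj 1/9; Neelam 1/9; Omkar 1/3; Rajiv 1/9; Yamini 1/9

There is no surviving spouse, so the entire estate passes to Deepa's descendants per capita at each generation.
At generation 1 (Priya, Usha, Omkar) there are 3 shares of (1)/3 = 1/3 each.
Living: Omkar — each takes 1/3.
Deceased: Priya and Usha. Their combined 2/3 is pooled and carried to generation 2.
At generation 2 (Falguni, Manoj, Kavita, Neelam, Yamini, Rajiv) there are 6 shares of (2/3)/6 = 1/9 each.
Living: Falguni, Manoj, Kavita, Neelam, Yamini, and Rajiv — each takes 1/9.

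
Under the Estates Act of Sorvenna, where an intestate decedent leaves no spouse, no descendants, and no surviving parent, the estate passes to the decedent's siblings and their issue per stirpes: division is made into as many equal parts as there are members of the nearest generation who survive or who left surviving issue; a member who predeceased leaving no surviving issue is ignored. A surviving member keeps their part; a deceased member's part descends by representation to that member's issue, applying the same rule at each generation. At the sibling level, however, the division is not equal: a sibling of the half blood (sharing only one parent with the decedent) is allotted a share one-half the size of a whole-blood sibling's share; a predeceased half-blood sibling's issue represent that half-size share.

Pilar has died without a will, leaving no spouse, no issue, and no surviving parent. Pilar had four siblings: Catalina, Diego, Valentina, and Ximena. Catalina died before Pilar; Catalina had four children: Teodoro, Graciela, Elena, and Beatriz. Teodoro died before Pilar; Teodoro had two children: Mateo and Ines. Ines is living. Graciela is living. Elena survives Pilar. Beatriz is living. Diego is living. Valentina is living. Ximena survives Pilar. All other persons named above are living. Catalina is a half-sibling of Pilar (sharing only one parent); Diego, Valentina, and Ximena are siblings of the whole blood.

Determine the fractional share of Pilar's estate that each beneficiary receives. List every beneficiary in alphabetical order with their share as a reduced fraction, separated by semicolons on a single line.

Beatriz 1/28; Diego 2/7; Elena 1/28; Graciela 1/28; Ines 1/56; Mateo 1/56; Valentina 2/7; Ximena 2/7

No spouse, descendants, or parent survives, so the estate passes to Pilar's siblings per stirpes.
Half-blood siblings count for one-half the weight of whole-blood siblings at the initial division.
Dividing 1 in proportion to weights (total weight 7/2): Catalina (weight 1/2) → 1/7; Diego (weight 1) → 2/7; Valentina (weight 1) → 2/7; Ximena (weight 1) → 2/7.
Catalina predeceased; the 1/7 allotted to Catalina's branch passes to Catalina's issue by representation.
The 1/7 is divided into 4 equal shares of 1/28 among Teodoro, Graciela, Elena, Beatriz.
Teodoro predeceased; the 1/28 allotted to Teodoro's branch passes to Teodoro's issue by representation.
The 1/28 is divided into 2 equal shares of 1/56 among Mateo, Ines.
Mateo is living and takes 1/56.
Ines is living and takes 1/56.
Graciela is living and takes 1/28.
Elena is living and takes 1/28.
Beatriz is living and takes 1/28.
Diego is living and takes 2/7.
Valentina is living and takes 2/7.
Ximena is living and takes 2/7.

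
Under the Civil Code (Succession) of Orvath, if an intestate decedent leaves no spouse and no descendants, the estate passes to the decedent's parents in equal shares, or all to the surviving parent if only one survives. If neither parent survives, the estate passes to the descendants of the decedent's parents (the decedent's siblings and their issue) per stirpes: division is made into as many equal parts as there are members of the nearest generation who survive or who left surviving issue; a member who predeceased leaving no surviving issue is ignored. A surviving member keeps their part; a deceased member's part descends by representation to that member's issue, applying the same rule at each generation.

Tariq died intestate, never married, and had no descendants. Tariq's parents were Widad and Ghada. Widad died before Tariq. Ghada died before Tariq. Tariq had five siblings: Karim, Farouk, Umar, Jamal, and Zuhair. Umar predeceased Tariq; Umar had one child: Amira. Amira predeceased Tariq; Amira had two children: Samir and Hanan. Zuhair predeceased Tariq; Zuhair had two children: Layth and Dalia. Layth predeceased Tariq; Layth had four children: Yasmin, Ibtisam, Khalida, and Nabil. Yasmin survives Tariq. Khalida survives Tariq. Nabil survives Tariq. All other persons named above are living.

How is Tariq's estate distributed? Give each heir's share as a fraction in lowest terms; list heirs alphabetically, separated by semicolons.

Dalia 1/10; Farouk 1/5; Hanan 1/10; Ibtisam 1/40; Jamal 1/5; Karim 1/5; Khalida 1/40; Nabil 1/40; Samir 1/10; Yasmin 1/40

Neither parent survives and there are no descendants, so the estate passes to Tariq's siblings and their issue per stirpes.
The estate is divided into 5 equal shares of 1/5 among Karim, Farouk, Umar, Jamal, Zuhair.
Karim is living and takes 1/5.
Farouk is living and takes 1/5.
Umar predeceased; the 1/5 allotted to Umar's branch passes to Umar's issue by representation.
Amira's line is the sole branch at this level, so the full 1/5 passes to Amira's issue by representation.
The 1/5 is divided into 2 equal shares of 1/10 among Samir, Hanan.
Samir is living and takes 1/10.
Hanan is living and takes 1/10.
Jamal is living and takes 1/5.
Zuhair predeceased; the 1/5 allotted to Zuhair's branch passes to Zuhair's issue by representation.
The 1/5 is divided into 2 equal shares of 1/10 among Layth, Dalia.
Layth predeceased; the 1/10 allotted to Layth's branch passes to Layth's issue by representation.
The 1/10 is divided into 4 equal shares of 1/40 among Yasmin, Ibtisam, Khalida, Nabil.
Yasmin is living and takes 1/40.
Ibtisam is living and takes 1/40.
Khalida is living and takes 1/40.
Nabil is living and takes 1/40.
Dalia is living and takes 1/10.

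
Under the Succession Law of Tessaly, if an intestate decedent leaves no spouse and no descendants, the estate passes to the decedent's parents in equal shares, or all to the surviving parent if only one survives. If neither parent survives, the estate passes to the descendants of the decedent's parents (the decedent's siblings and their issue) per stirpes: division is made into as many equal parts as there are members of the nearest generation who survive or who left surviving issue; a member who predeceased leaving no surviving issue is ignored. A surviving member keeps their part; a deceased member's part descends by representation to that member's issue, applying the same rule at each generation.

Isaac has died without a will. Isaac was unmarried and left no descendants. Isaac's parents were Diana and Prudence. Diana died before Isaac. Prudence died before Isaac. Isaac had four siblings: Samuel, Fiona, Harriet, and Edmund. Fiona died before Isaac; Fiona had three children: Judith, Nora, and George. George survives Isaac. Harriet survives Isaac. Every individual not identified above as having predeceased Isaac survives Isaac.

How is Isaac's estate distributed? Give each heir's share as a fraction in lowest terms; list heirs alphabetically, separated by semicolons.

Neither parent survives and there are no descendants, so the estate passes to Isaac's siblings and their issue per stirpes.
The estate is divided into 4 equal shares of 1/4 among Samuel, Fiona, Harriet, Edmund.
Samuel is living and takes 1/4.
Fiona predeceased; the 1/4 allotted to Fiona's branch passes to Fiona's issue by representation.
The 1/4 is divided into 3 equal shares of 1/12 among Judith, Nora, George.
Judith is living and takes 1/12.
Nora is living and takes 1/12.
George is living and takes 1/12.
Harriet is living and takes 1/4.
Edmund is living and takes 1/4.

Edmund 1/4; George 1/12; Harriet 1/4; Judith 1/12; Nora 1/12; Samuel 1/4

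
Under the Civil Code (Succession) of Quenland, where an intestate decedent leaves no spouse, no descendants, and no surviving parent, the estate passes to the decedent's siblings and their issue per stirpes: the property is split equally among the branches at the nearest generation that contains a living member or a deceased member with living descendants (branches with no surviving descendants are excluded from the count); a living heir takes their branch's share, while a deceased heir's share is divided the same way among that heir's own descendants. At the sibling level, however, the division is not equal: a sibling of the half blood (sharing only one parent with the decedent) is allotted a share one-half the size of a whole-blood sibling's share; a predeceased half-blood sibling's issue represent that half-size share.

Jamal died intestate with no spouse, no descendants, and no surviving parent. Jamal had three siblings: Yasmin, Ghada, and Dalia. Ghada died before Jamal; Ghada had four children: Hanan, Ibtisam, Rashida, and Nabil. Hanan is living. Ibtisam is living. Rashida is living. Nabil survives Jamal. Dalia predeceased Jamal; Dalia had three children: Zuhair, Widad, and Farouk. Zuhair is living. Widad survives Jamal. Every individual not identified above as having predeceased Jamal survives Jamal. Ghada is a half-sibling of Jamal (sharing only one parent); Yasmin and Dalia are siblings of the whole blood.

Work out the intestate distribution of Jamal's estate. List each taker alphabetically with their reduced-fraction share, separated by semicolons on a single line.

Farouk 2/15; Hanan 1/20; Ibtisam 1/20; Nabil 1/20; Rashida 1/20; Widad 2/15; Yasmin 2/5; Zuhair 2/15

No spouse, descendants, or parent survives, so the estate passes to Jamal's siblings per stirpes.
Half-blood siblings count for one-half the weight of whole-blood siblings at the initial division.
Dividing 1 in proportion to weights (total weight 5/2): Yasmin (weight 1) → 2/5; Ghada (weight 1/2) → 1/5; Dalia (weight 1) → 2/5.
Yasmin is living and takes 2/5.
Ghada predeceased; the 1/5 allotted to Ghada's branch passes to Ghada's issue by representation.
The 1/5 is divided into 4 equal shares of 1/20 among Hanan, Ibtisam, Rashida, Nabil.
Hanan is living and takes 1/20.
Ibtisam is living and takes 1/20.
Rashida is living and takes 1/20.
Nabil is living and takes 1/20.
Dalia predeceased; the 2/5 allotted to Dalia's branch passes to Dalia's issue by representation.
The 2/5 is divided into 3 equal shares of 2/15 among Zuhair, Widad, Farouk.
Zuhair is living and takes 2/15.
Widad is living and takes 2/15.
Farouk is living and takes 2/15.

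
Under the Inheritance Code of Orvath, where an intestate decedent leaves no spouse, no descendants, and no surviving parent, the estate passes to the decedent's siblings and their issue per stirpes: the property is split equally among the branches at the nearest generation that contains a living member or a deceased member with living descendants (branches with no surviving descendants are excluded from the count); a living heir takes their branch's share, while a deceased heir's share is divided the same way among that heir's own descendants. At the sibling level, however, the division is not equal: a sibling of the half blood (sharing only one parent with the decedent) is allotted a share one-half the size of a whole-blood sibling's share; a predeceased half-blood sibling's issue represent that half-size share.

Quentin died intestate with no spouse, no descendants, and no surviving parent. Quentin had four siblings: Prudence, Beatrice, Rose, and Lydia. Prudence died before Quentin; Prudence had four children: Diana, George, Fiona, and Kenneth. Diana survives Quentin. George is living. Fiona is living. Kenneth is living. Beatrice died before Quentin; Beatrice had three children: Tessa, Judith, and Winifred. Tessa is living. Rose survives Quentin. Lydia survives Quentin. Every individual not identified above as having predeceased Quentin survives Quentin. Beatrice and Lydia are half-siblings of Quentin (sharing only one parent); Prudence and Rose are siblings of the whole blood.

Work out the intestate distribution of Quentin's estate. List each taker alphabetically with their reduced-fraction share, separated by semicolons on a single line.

No spouse, descendants, or parent survives, so the estate passes to Quentin's siblings per stirpes.
Half-blood siblings count for one-half the weight of whole-blood siblings at the initial division.
Dividing 1 in proportion to weights (total weight 3): Prudence (weight 1) → 1/3; Beatrice (weight 1/2) → 1/6; Rose (weight 1) → 1/3; Lydia (weight 1/2) → 1/6.
Prudence predeceased; the 1/3 allotted to Prudence's branch passes to Prudence's issue by representation.
The 1/3 is divided into 4 equal shares of 1/12 among Diana, George, Fiona, Kenneth.
Diana is living and takes 1/12.
George is living and takes 1/12.
Fiona is living and takes 1/12.
Kenneth is living and takes 1/12.
Beatrice predeceased; the 1/6 allotted to Beatrice's branch passes to Beatrice's issue by representation.
The 1/6 is divided into 3 equal shares of 1/18 among Tessa, Judith, Winifred.
Tessa is living and takes 1/18.
Judith is living and takes 1/18.
Winifred is living and takes 1/18.
Rose is living and takes 1/3.
Lydia is living and takes 1/6.

Diana 1/12; Fiona 1/12; George 1/12; Judith 1/18; Kenneth 1/12; Lydia 1/6; Rose 1/3; Tessa 1/18; Winifred 1/18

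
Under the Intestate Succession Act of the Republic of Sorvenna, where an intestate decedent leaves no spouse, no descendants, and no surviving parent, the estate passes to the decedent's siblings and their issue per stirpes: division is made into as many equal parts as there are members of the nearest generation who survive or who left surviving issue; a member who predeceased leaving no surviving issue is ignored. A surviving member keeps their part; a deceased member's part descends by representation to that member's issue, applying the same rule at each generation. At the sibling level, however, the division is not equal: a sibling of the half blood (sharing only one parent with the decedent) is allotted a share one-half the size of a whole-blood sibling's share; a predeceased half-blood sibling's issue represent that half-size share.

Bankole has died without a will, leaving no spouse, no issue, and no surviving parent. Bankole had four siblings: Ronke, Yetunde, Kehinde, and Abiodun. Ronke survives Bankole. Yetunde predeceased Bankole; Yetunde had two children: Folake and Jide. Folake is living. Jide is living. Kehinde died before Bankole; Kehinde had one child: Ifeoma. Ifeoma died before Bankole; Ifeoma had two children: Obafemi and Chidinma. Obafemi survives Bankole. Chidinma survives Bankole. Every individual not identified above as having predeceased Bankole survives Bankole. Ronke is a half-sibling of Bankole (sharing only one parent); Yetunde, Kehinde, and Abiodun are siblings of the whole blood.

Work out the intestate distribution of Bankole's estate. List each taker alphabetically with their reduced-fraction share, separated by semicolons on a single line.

No spouse, descendants, or parent survives, so the estate passes to Bankole's siblings per stirpes.
Half-blood siblings count for one-half the weight of whole-blood siblings at the initial division.
Dividing 1 in proportion to weights (total weight 7/2): Ronke (weight 1/2) → 1/7; Yetunde (weight 1) → 2/7; Kehinde (weight 1) → 2/7; Abiodun (weight 1) → 2/7.
Ronke is living and takes 1/7.
Yetunde predeceased; the 2/7 allotted to Yetunde's branch passes to Yetunde's issue by representation.
The 2/7 is divided into 2 equal shares of 1/7 among Folake, Jide.
Folake is living and takes 1/7.
Jide is living and takes 1/7.
Kehinde predeceased; the 2/7 allotted to Kehinde's branch passes to Kehinde's issue by representation.
Ifeoma's line is the sole branch at this level, so the full 2/7 passes to Ifeoma's issue by representation.
The 2/7 is divided into 2 equal shares of 1/7 among Obafemi, Chidinma.
Obafemi is living and takes 1/7.
Chidinma is living and takes 1/7.
Abiodun is living and takes 2/7.

Abiodun 2/7; Chidinma 1/7; Folake 1/7; Jide 1/7; Obafemi 1/7; Ronke 1/7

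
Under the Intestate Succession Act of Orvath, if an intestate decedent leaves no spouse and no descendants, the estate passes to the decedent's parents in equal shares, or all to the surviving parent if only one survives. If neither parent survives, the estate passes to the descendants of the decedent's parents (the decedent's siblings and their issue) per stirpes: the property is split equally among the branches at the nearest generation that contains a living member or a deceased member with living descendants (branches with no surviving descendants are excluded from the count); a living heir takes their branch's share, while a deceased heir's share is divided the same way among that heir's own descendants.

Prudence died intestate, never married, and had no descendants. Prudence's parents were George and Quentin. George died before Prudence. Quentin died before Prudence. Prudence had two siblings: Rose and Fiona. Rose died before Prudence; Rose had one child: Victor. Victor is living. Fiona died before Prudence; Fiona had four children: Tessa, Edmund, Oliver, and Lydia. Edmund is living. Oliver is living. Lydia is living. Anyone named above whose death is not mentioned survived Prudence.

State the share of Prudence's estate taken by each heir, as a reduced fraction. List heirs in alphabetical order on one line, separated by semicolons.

Neither parent survives and there are no descendants, so the estate passes to Prudence's siblings and their issue per stirpes.
The estate is divided into 2 equal shares of 1/2 among Rose, Fiona.
Rose predeceased; the 1/2 allotted to Rose's branch passes to Rose's issue by representation.
Victor is the sole taker at this level and receives the full 1/2.
Fiona predeceased; the 1/2 allotted to Fiona's branch passes to Fiona's issue by representation.
The 1/2 is divided into 4 equal shares of 1/8 among Tessa, Edmund, Oliver, Lydia.
Tessa is living and takes 1/8.
Edmund is living and takes 1/8.
Oliver is living and takes 1/8.
Lydia is living and takes 1/8.

Edmund 1/8; Lydia 1/8; Oliver 1/8; Tessa 1/8; Victor 1/2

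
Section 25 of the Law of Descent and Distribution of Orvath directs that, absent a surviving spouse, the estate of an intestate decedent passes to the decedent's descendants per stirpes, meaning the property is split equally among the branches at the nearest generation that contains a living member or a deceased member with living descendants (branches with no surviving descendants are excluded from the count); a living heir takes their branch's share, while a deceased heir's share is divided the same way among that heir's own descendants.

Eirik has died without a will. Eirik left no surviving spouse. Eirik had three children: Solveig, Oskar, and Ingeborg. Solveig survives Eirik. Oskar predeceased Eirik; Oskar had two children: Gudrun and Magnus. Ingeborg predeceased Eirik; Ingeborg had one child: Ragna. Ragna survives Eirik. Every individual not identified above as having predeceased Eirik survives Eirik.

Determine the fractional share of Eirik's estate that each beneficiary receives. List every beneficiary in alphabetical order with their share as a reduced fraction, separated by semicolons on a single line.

There is no surviving spouse, so the entire estate passes to Eirik's descendants per stirpes.
The estate is divided into 3 equal shares of 1/3 among Solveig, Oskar, Ingeborg.
Solveig is living and takes 1/3.
Oskar predeceased; the 1/3 allotted to Oskar's branch passes to Oskar's issue by representation.
The 1/3 is divided into 2 equal shares of 1/6 among Gudrun, Magnus.
Gudrun is living and takes 1/6.
Magnus is living and takes 1/6.
Ingeborg predeceased; the 1/3 allotted to Ingeborg's branch passes to Ingeborg's issue by representation.
Ragna is the sole taker at this level and receives the full 1/3.

Gudrun 1/6; Magnus 1/6; Ragna 1/3; Solveig 1/3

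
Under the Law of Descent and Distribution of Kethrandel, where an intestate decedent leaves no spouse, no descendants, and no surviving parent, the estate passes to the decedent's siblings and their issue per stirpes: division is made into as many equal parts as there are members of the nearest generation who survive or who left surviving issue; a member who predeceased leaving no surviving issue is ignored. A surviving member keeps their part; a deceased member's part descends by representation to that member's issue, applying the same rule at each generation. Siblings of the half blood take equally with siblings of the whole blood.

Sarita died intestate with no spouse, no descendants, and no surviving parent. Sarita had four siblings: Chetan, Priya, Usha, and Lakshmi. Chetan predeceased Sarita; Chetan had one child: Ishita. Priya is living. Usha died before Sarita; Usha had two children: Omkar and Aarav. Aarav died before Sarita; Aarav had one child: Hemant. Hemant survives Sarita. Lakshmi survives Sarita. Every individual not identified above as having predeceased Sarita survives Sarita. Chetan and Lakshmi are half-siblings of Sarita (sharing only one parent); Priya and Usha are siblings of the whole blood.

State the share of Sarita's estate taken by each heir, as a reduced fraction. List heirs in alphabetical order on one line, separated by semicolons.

No spouse, descendants, or parent survives, so the estate passes to Sarita's siblings per stirpes.
Half-blood and whole-blood siblings take equally under the stated rule.
The estate is divided into 4 equal shares of 1/4 among Chetan, Priya, Usha, Lakshmi.
Chetan predeceased; the 1/4 allotted to Chetan's branch passes to Chetan's issue by representation.
Ishita is the sole taker at this level and receives the full 1/4.
Priya is living and takes 1/4.
Usha predeceased; the 1/4 allotted to Usha's branch passes to Usha's issue by representation.
The 1/4 is divided into 2 equal shares of 1/8 among Omkar, Aarav.
Omkar is living and takes 1/8.
Aarav predeceased; the 1/8 allotted to Aarav's branch passes to Aarav's issue by representation.
Hemant is the sole taker at this level and receives the full 1/8.
Lakshmi is living and takes 1/4.

Hemant 1/8; Ishita 1/4; Lakshmi 1/4; Omkar 1/8; Priya 1/4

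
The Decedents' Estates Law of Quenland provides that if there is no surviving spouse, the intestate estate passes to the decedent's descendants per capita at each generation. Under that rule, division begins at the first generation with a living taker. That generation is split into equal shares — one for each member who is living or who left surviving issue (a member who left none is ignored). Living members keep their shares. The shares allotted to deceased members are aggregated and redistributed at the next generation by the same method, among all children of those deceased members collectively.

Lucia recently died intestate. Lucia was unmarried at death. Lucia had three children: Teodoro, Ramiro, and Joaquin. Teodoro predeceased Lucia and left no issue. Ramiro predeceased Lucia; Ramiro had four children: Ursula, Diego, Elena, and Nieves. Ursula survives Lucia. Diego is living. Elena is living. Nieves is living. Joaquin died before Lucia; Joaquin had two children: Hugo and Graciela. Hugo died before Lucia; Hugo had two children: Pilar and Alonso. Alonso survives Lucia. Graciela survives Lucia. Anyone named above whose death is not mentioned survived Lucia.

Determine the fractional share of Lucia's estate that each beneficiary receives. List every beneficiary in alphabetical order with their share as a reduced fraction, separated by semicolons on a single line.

There is no surviving spouse, so the entire estate passes to Lucia's descendants per capita at each generation.
No one at generation 1 (Ramiro, Joaquin) is living; moving to the next generation.
At generation 2 (Ursula, Diego, Elena, Nieves, Hugo, Graciela) there are 6 shares of (1)/6 = 1/6 each.
Living: Ursula, Diego, Elena, Nieves, and Graciela — each takes 1/6.
Deceased: Hugo. That 1/6 share is carried to generation 3.
At generation 3 (Pilar, Alonso) there are 2 shares of (1/6)/2 = 1/12 each.
Living: Pilar and Alonso — each takes 1/12.

Alonso 1/12; Diego 1/6; Elena 1/6; Graciela 1/6; Nieves 1/6; Pilar 1/12; Ursula 1/6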